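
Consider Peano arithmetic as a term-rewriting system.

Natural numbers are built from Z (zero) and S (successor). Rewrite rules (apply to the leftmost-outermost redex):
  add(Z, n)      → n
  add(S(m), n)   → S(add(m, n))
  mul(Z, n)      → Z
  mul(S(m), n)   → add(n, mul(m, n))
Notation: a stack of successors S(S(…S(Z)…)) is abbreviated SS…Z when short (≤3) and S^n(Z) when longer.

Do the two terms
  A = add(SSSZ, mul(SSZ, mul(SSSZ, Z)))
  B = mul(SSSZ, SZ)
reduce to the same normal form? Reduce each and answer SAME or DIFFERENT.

Term A:
  start: add(SSSZ, mul(SSZ, mul(SSSZ, Z)))
  [1] S(add(SSZ, mul(SSZ, mul(SSSZ, Z))))
  [2] S(S(add(SZ, mul(SSZ, mul(SSSZ, Z)))))
  [3] S(S(S(add(Z, mul(SSZ, mul(SSSZ, Z))))))
  [4] S(S(S(mul(SSZ, mul(SSSZ, Z)))))
  [5] S(S(S(add(mul(SSSZ, Z), mul(SZ, mul(SSSZ, Z))))))
  [6] S(S(S(add(add(Z, mul(SSZ, Z)), mul(SZ, mul(SSSZ, Z))))))
  [7] S(S(S(add(mul(SSZ, Z), mul(SZ, mul(SSSZ, Z))))))
  [8] S(S(S(add(add(Z, mul(SZ, Z)), mul(SZ, mul(SSSZ, Z))))))
  [9] S(S(S(add(mul(SZ, Z), mul(SZ, mul(SSSZ, Z))))))
  [10] S(S(S(add(add(Z, mul(Z, Z)), mul(SZ, mul(SSSZ, Z))))))
  [11] S(S(S(add(mul(Z, Z), mul(SZ, mul(SSSZ, Z))))))
  [12] S(S(S(add(Z, mul(SZ, mul(SSSZ, Z))))))
  [13] S(S(S(mul(SZ, mul(SSSZ, Z)))))
  [14] S(S(S(add(mul(SSSZ, Z), mul(Z, mul(SSSZ, Z))))))
  [15] S(S(S(add(add(Z, mul(SSZ, Z)), mul(Z, mul(SSSZ, Z))))))
  [16] S(S(S(add(mul(SSZ, Z), mul(Z, mul(SSSZ, Z))))))
  [17] S(S(S(add(add(Z, mul(SZ, Z)), mul(Z, mul(SSSZ, Z))))))
  [18] S(S(S(add(mul(SZ, Z), mul(Z, mul(SSSZ, Z))))))
  [19] S(S(S(add(add(Z, mul(Z, Z)), mul(Z, mul(SSSZ, Z))))))
  [20] S(S(S(add(mul(Z, Z), mul(Z, mul(SSSZ, Z))))))
  [21] S(S(S(add(Z, mul(Z, mul(SSSZ, Z))))))
  [22] S(S(S(mul(Z, mul(SSSZ, Z)))))
  [23] SSSZ

Term B:
  start: mul(SSSZ, SZ)
  [1] add(SZ, mul(SSZ, SZ))
  [2] S(add(Z, mul(SSZ, SZ)))
  [3] S(mul(SSZ, SZ))
  [4] S(add(SZ, mul(SZ, SZ)))
  [5] S(S(add(Z, mul(SZ, SZ))))
  [6] S(S(mul(SZ, SZ)))
  [7] S(S(add(SZ, mul(Z, SZ))))
  [8] S(S(S(add(Z, mul(Z, SZ)))))
  [9] S(S(S(mul(Z, SZ))))
  [10] SSSZ

Answer: SAME — A ⇓ SSSZ, B ⇓ SSSZ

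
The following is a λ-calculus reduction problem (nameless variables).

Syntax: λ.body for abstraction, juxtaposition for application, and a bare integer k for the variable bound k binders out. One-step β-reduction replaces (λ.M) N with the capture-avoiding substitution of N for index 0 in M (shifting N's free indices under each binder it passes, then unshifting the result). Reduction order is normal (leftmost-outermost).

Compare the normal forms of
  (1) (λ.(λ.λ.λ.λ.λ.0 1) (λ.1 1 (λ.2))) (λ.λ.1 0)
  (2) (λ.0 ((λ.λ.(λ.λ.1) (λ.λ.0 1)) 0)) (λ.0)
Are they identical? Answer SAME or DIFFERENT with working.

Term A:
  start: (λ.(λ.λ.λ.λ.λ.0 1) (λ.1 1 (λ.2))) (λ.λ.1 0)
  →1  (λ.λ.λ.λ.λ.0 1) (λ.(λ.λ.1 0) (λ.λ.1 0) (λ.λ.λ.1 0))
  →2  λ.λ.λ.λ.0 1

Term B:
  start: (λ.0 ((λ.λ.(λ.λ.1) (λ.λ.0 1)) 0)) (λ.0)
  →1  (λ.0) ((λ.λ.(λ.λ.1) (λ.λ.0 1)) (λ.0))
  →2  (λ.λ.(λ.λ.1) (λ.λ.0 1)) (λ.0)
  →3  λ.(λ.λ.1) (λ.λ.0 1)
  →4  λ.λ.λ.λ.0 1

Answer: SAME — A ⇓ λ.λ.λ.λ.0 1, B ⇓ λ.λ.λ.λ.0 1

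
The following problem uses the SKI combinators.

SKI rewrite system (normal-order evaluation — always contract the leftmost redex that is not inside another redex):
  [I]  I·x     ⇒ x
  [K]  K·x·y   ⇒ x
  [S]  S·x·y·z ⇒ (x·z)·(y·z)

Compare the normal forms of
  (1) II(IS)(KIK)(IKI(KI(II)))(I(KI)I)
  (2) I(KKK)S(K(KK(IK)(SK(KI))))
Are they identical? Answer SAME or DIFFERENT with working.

Answer: DIFFERENT — A ⇓ I, B ⇓ S

Working:
Term A:
  start: II(IS)(KIK)(IKI(KI(II)))(I(KI)I)
  →1  I(IS)(KIK)(IKI(KI(II)))(I(KI)I)
  →2  IS(KIK)(IKI(KI(II)))(I(KI)I)
  →3  S(KIK)(IKI(KI(II)))(I(KI)I)
  →4  KIK(I(KI)I)(IKI(KI(II))(I(KI)I))
  →5  I(I(KI)I)(IKI(KI(II))(I(KI)I))
  →6  I(KI)I(IKI(KI(II))(I(KI)I))
  →7  KII(IKI(KI(II))(I(KI)I))
  →8  I(IKI(KI(II))(I(KI)I))
  →9  IKI(KI(II))(I(KI)I)
  →10  KI(KI(II))(I(KI)I)
  →11  I(I(KI)I)
  →12  I(KI)I
  →13  KII
  →14  I

Term B:
  start: I(KKK)S(K(KK(IK)(SK(KI))))
  →1  KKKS(K(KK(IK)(SK(KI))))
  →2  KS(K(KK(IK)(SK(KI))))
  →3  S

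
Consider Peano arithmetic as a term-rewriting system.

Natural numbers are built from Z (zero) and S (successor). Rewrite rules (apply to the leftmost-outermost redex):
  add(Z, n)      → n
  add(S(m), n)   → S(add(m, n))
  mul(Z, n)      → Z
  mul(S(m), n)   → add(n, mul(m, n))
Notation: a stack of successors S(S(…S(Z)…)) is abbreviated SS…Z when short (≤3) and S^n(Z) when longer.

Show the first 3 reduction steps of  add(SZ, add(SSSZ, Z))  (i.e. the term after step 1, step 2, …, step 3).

  start: add(SZ, add(SSSZ, Z))
  step 1: S(add(Z, add(SSSZ, Z)))
  step 2: S(add(SSSZ, Z))
  step 3: S(S(add(SSZ, Z)))

Answer: after 3 steps: S(S(add(SSZ, Z)))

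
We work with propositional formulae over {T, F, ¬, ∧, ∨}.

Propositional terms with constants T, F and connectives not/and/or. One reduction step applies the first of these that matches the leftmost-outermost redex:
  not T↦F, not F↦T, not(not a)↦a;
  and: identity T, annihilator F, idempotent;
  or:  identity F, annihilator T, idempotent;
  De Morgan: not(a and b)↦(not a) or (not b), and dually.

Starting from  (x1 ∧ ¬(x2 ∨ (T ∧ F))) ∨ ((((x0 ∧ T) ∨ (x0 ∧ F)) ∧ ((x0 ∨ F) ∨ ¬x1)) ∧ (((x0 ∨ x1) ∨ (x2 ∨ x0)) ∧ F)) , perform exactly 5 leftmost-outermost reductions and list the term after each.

Answer: after 5 steps: (x1 ∧ (¬x2 ∧ T)) ∨ ((((x0 ∧ T) ∨ (x0 ∧ F)) ∧ ((x0 ∨ F) ∨ ¬x1)) ∧ (((x0 ∨ x1) ∨ (x2 ∨ x0)) ∧ F))

Derivation:
  start: (x1 ∧ ¬(x2 ∨ (T ∧ F))) ∨ ((((x0 ∧ T) ∨ (x0 ∧ F)) ∧ ((x0 ∨ F) ∨ ¬x1)) ∧ (((x0 ∨ x1) ∨ (x2 ∨ x0)) ∧ F))
  step 1: (x1 ∧ (¬x2 ∧ ¬(T ∧ F))) ∨ ((((x0 ∧ T) ∨ (x0 ∧ F)) ∧ ((x0 ∨ F) ∨ ¬x1)) ∧ (((x0 ∨ x1) ∨ (x2 ∨ x0)) ∧ F))
  step 2: (x1 ∧ (¬x2 ∧ (¬T ∨ ¬F))) ∨ ((((x0 ∧ T) ∨ (x0 ∧ F)) ∧ ((x0 ∨ F) ∨ ¬x1)) ∧ (((x0 ∨ x1) ∨ (x2 ∨ x0)) ∧ F))
  step 3: (x1 ∧ (¬x2 ∧ (F ∨ ¬F))) ∨ ((((x0 ∧ T) ∨ (x0 ∧ F)) ∧ ((x0 ∨ F) ∨ ¬x1)) ∧ (((x0 ∨ x1) ∨ (x2 ∨ x0)) ∧ F))
  step 4: (x1 ∧ (¬x2 ∧ ¬F)) ∨ ((((x0 ∧ T) ∨ (x0 ∧ F)) ∧ ((x0 ∨ F) ∨ ¬x1)) ∧ (((x0 ∨ x1) ∨ (x2 ∨ x0)) ∧ F))
  step 5: (x1 ∧ (¬x2 ∧ T)) ∨ ((((x0 ∧ T) ∨ (x0 ∧ F)) ∧ ((x0 ∨ F) ∨ ¬x1)) ∧ (((x0 ∨ x1) ∨ (x2 ∨ x0)) ∧ F))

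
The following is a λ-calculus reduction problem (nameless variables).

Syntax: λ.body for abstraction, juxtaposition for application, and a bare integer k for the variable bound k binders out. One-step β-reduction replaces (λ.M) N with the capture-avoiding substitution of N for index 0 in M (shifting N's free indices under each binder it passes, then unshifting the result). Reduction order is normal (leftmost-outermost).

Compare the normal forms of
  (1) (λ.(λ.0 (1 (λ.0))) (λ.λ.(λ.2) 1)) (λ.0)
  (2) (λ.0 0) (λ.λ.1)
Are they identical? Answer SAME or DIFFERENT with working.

Answer: DIFFERENT — A ⇓ λ.λ.0, B ⇓ λ.λ.λ.1

Derivation:
Term A:
  start: (λ.(λ.0 (1 (λ.0))) (λ.λ.(λ.2) 1)) (λ.0)
  →1  (λ.0 ((λ.0) (λ.0))) (λ.λ.(λ.2) 1)
  →2  (λ.λ.(λ.2) 1) ((λ.0) (λ.0))
  →3  λ.(λ.(λ.0) (λ.0)) ((λ.0) (λ.0))
  →4  λ.(λ.0) (λ.0)
  →5  λ.λ.0

Term B:
  start: (λ.0 0) (λ.λ.1)
  →1  (λ.λ.1) (λ.λ.1)
  →2  λ.λ.λ.1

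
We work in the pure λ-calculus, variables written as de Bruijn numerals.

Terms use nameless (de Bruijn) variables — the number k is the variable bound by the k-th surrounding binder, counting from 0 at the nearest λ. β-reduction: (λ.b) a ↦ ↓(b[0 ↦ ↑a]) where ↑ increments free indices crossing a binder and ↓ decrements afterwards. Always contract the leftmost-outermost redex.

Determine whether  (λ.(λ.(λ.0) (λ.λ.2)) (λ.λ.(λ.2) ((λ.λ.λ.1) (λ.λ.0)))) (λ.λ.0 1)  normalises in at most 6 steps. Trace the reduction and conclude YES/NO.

Answer: YES — reaches normal form λ.λ.λ.λ.1 in 4 ≤ 6 steps

Reduction:
  start: (λ.(λ.(λ.0) (λ.λ.2)) (λ.λ.(λ.2) ((λ.λ.λ.1) (λ.λ.0)))) (λ.λ.0 1)
  step 1: (λ.(λ.0) (λ.λ.2)) (λ.λ.(λ.2) ((λ.λ.λ.1) (λ.λ.0)))
  step 2: (λ.0) (λ.λ.λ.λ.(λ.2) ((λ.λ.λ.1) (λ.λ.0)))
  step 3: λ.λ.λ.λ.(λ.2) ((λ.λ.λ.1) (λ.λ.0))
  step 4: λ.λ.λ.λ.1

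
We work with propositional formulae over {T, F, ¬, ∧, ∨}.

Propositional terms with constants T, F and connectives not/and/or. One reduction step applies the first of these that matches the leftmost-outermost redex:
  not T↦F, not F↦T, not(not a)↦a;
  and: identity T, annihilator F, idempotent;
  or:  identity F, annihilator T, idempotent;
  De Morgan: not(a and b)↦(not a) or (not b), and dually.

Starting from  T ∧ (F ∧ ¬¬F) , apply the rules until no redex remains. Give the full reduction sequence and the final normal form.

  start: T ∧ (F ∧ ¬¬F)
  step 1: F ∧ ¬¬F
  step 2: F

Answer: normal form = F  (in 2 steps)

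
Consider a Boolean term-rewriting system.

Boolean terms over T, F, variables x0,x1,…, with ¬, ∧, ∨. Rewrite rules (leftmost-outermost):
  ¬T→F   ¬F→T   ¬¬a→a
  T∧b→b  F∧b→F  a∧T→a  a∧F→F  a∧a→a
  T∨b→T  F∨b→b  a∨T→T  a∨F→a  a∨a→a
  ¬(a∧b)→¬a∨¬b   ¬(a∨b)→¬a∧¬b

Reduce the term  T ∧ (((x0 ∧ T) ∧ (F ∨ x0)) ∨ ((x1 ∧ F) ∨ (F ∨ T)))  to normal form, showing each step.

Answer: normal form = T  (in 8 steps)

Derivation:
  start: T ∧ (((x0 ∧ T) ∧ (F ∨ x0)) ∨ ((x1 ∧ F) ∨ (F ∨ T)))
  step 1: ((x0 ∧ T) ∧ (F ∨ x0)) ∨ ((x1 ∧ F) ∨ (F ∨ T))
  step 2: (x0 ∧ (F ∨ x0)) ∨ ((x1 ∧ F) ∨ (F ∨ T))
  step 3: (x0 ∧ x0) ∨ ((x1 ∧ F) ∨ (F ∨ T))
  step 4: x0 ∨ ((x1 ∧ F) ∨ (F ∨ T))
  step 5: x0 ∨ (F ∨ (F ∨ T))
  step 6: x0 ∨ (F ∨ T)
  step 7: x0 ∨ T
  step 8: T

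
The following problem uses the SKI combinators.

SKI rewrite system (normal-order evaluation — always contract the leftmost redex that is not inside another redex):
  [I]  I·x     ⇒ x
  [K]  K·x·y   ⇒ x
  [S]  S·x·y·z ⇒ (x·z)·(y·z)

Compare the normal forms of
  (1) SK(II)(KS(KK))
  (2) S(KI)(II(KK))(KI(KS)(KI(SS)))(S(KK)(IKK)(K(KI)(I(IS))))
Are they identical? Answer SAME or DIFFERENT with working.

Answer: DIFFERENT — A ⇓ S, B ⇓ K(KK)

Derivation:
Term A:
  start: SK(II)(KS(KK))
  →1  K(KS(KK))(II(KS(KK)))
  →2  KS(KK)
  →3  S

Term B:
  start: S(KI)(II(KK))(KI(KS)(KI(SS)))(S(KK)(IKK)(K(KI)(I(IS))))
  →1  KI(KI(KS)(KI(SS)))(II(KK)(KI(KS)(KI(SS))))(S(KK)(IKK)(K(KI)(I(IS))))
  →2  I(II(KK)(KI(KS)(KI(SS))))(S(KK)(IKK)(K(KI)(I(IS))))
  →3  II(KK)(KI(KS)(KI(SS)))(S(KK)(IKK)(K(KI)(I(IS))))
  →4  I(KK)(KI(KS)(KI(SS)))(S(KK)(IKK)(K(KI)(I(IS))))
  →5  KK(KI(KS)(KI(SS)))(S(KK)(IKK)(K(KI)(I(IS))))
  →6  K(S(KK)(IKK)(K(KI)(I(IS))))
  →7  K(KK(K(KI)(I(IS)))(IKK(K(KI)(I(IS)))))
  →8  K(K(IKK(K(KI)(I(IS)))))
  →9  K(K(KK(K(KI)(I(IS)))))
  →10  K(KK)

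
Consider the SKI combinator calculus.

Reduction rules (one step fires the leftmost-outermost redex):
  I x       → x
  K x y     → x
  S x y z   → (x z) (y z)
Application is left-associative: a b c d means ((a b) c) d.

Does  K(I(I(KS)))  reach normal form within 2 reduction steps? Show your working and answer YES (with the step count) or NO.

Answer: YES — reaches normal form K(KS) in 2 ≤ 2 steps

Working:
  start: K(I(I(KS)))
  step 1: K(I(KS))
  step 2: K(KS)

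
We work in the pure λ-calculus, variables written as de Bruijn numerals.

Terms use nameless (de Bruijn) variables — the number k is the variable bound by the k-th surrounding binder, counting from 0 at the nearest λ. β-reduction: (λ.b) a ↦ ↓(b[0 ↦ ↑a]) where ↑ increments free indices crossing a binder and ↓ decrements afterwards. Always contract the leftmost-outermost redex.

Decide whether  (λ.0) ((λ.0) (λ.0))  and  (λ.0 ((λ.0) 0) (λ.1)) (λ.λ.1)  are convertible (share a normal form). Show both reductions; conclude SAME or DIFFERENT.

Term A:
  start: (λ.0) ((λ.0) (λ.0))
  step 1: (λ.0) (λ.0)
  step 2: λ.0

Term B:
  start: (λ.0 ((λ.0) 0) (λ.1)) (λ.λ.1)
  step 1: (λ.λ.1) ((λ.0) (λ.λ.1)) (λ.λ.λ.1)
  step 2: (λ.(λ.0) (λ.λ.1)) (λ.λ.λ.1)
  step 3: (λ.0) (λ.λ.1)
  step 4: λ.λ.1

Answer: DIFFERENT — A ⇓ λ.0, B ⇓ λ.λ.1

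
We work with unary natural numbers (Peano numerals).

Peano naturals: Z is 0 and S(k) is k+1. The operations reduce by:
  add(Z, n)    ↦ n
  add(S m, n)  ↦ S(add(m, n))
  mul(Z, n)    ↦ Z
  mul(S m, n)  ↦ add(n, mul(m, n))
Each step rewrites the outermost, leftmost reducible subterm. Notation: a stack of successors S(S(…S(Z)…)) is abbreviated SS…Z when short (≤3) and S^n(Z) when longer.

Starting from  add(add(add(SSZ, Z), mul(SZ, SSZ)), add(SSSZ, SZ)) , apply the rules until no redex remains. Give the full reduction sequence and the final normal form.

  start: add(add(add(SSZ, Z), mul(SZ, SSZ)), add(SSSZ, SZ))
  →1  add(add(S(add(SZ, Z)), mul(SZ, SSZ)), add(SSSZ, SZ))
  →2  add(S(add(add(SZ, Z), mul(SZ, SSZ))), add(SSSZ, SZ))
  →3  S(add(add(add(SZ, Z), mul(SZ, SSZ)), add(SSSZ, SZ)))
  →4  S(add(add(S(add(Z, Z)), mul(SZ, SSZ)), add(SSSZ, SZ)))
  →5  S(add(S(add(add(Z, Z), mul(SZ, SSZ))), add(SSSZ, SZ)))
  →6  S(S(add(add(add(Z, Z), mul(SZ, SSZ)), add(SSSZ, SZ))))
  →7  S(S(add(add(Z, mul(SZ, SSZ)), add(SSSZ, SZ))))
  →8  S(S(add(mul(SZ, SSZ), add(SSSZ, SZ))))
  →9  S(S(add(add(SSZ, mul(Z, SSZ)), add(SSSZ, SZ))))
  →10  S(S(add(S(add(SZ, mul(Z, SSZ))), add(SSSZ, SZ))))
  →11  S(S(S(add(add(SZ, mul(Z, SSZ)), add(SSSZ, SZ)))))
  →12  S(S(S(add(S(add(Z, mul(Z, SSZ))), add(SSSZ, SZ)))))
  →13  S(S(S(S(add(add(Z, mul(Z, SSZ)), add(SSSZ, SZ))))))
  →14  S(S(S(S(add(mul(Z, SSZ), add(SSSZ, SZ))))))
  →15  S(S(S(S(add(Z, add(SSSZ, SZ))))))
  →16  S(S(S(S(add(SSSZ, SZ)))))
  →17  S(S(S(S(S(add(SSZ, SZ))))))
  →18  S(S(S(S(S(S(add(SZ, SZ)))))))
  →19  S(S(S(S(S(S(S(add(Z, SZ))))))))
  →20  S^8(Z)

Answer: normal form = S^8(Z)  (in 20 steps)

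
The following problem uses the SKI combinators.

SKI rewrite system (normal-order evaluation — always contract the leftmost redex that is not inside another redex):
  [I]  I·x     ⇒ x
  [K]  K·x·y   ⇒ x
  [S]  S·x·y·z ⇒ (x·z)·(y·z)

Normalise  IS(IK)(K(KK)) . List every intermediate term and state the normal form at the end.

  start: IS(IK)(K(KK))
  step 1: S(IK)(K(KK))
  step 2: SK(K(KK))

Answer: normal form = SK(K(KK))  (in 2 steps)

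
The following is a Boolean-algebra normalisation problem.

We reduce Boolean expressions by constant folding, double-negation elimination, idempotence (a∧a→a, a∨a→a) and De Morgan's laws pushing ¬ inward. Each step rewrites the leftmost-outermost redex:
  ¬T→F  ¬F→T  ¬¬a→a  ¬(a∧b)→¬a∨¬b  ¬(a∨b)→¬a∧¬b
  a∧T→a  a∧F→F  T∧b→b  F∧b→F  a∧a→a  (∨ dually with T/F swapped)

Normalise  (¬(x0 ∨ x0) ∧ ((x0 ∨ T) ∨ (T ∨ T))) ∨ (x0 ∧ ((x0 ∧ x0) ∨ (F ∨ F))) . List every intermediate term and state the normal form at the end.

  start: (¬(x0 ∨ x0) ∧ ((x0 ∨ T) ∨ (T ∨ T))) ∨ (x0 ∧ ((x0 ∧ x0) ∨ (F ∨ F)))
  step 1: ((¬x0 ∧ ¬x0) ∧ ((x0 ∨ T) ∨ (T ∨ T))) ∨ (x0 ∧ ((x0 ∧ x0) ∨ (F ∨ F)))
  step 2: (¬x0 ∧ ((x0 ∨ T) ∨ (T ∨ T))) ∨ (x0 ∧ ((x0 ∧ x0) ∨ (F ∨ F)))
  step 3: (¬x0 ∧ (T ∨ (T ∨ T))) ∨ (x0 ∧ ((x0 ∧ x0) ∨ (F ∨ F)))
  step 4: (¬x0 ∧ T) ∨ (x0 ∧ ((x0 ∧ x0) ∨ (F ∨ F)))
  step 5: ¬x0 ∨ (x0 ∧ ((x0 ∧ x0) ∨ (F ∨ F)))
  step 6: ¬x0 ∨ (x0 ∧ (x0 ∨ (F ∨ F)))
  step 7: ¬x0 ∨ (x0 ∧ (x0 ∨ F))
  step 8: ¬x0 ∨ (x0 ∧ x0)
  step 9: ¬x0 ∨ x0

Answer: normal form = ¬x0 ∨ x0  (in 9 steps)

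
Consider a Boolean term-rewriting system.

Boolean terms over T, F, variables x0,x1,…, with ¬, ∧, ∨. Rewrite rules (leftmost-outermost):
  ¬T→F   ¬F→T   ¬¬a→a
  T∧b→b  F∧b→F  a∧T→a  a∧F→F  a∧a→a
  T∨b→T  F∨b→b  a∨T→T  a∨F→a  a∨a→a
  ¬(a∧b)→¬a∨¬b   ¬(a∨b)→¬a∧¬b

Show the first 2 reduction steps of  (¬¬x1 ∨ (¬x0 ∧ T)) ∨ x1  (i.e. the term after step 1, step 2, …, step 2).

  start: (¬¬x1 ∨ (¬x0 ∧ T)) ∨ x1
  step 1: (x1 ∨ (¬x0 ∧ T)) ∨ x1
  step 2: (x1 ∨ ¬x0) ∨ x1

Answer: after 2 steps: (x1 ∨ ¬x0) ∨ x1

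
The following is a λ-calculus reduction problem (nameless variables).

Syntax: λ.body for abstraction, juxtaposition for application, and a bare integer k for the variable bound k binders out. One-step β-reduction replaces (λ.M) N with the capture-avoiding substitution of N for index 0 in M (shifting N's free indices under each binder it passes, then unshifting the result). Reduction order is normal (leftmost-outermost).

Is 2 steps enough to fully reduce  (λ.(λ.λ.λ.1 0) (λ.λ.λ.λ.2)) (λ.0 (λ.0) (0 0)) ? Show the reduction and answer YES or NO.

  start: (λ.(λ.λ.λ.1 0) (λ.λ.λ.λ.2)) (λ.0 (λ.0) (0 0))
  step 1: (λ.λ.λ.1 0) (λ.λ.λ.λ.2)
  step 2: λ.λ.1 0

Answer: YES — reaches normal form λ.λ.1 0 in 2 ≤ 2 steps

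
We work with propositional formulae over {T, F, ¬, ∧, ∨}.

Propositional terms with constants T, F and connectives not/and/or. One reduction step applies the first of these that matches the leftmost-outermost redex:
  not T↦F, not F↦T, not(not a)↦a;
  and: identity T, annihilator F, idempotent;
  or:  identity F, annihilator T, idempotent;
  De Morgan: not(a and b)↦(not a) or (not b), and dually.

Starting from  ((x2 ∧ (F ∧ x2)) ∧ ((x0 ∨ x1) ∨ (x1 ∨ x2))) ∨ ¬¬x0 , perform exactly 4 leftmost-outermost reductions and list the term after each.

  start: ((x2 ∧ (F ∧ x2)) ∧ ((x0 ∨ x1) ∨ (x1 ∨ x2))) ∨ ¬¬x0
  step 1: ((x2 ∧ F) ∧ ((x0 ∨ x1) ∨ (x1 ∨ x2))) ∨ ¬¬x0
  step 2: (F ∧ ((x0 ∨ x1) ∨ (x1 ∨ x2))) ∨ ¬¬x0
  step 3: F ∨ ¬¬x0
  step 4: ¬¬x0

Answer: after 4 steps: ¬¬x0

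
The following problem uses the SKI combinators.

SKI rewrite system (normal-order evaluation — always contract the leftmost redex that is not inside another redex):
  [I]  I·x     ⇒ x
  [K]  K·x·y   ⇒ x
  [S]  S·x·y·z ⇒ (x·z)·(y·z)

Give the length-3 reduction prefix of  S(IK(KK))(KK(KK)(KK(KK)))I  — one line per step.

  start: S(IK(KK))(KK(KK)(KK(KK)))I
  →1  IK(KK)I(KK(KK)(KK(KK))I)
  →2  K(KK)I(KK(KK)(KK(KK))I)
  →3  KK(KK(KK)(KK(KK))I)

Answer: after 3 steps: KK(KK(KK)(KK(KK))I)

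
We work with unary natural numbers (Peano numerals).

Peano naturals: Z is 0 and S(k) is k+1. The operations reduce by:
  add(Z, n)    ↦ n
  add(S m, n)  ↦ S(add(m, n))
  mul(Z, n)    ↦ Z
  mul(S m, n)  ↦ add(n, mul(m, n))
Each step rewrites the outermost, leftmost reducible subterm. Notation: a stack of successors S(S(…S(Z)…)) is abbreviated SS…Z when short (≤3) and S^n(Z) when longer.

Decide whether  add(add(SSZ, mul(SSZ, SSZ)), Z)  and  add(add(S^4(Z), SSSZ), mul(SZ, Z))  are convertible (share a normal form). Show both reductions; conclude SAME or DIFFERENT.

Term A:
  start: add(add(SSZ, mul(SSZ, SSZ)), Z)
  step 1: add(S(add(SZ, mul(SSZ, SSZ))), Z)
  step 2: S(add(add(SZ, mul(SSZ, SSZ)), Z))
  step 3: S(add(S(add(Z, mul(SSZ, SSZ))), Z))
  step 4: S(S(add(add(Z, mul(SSZ, SSZ)), Z)))
  step 5: S(S(add(mul(SSZ, SSZ), Z)))
  step 6: S(S(add(add(SSZ, mul(SZ, SSZ)), Z)))
  step 7: S(S(add(S(add(SZ, mul(SZ, SSZ))), Z)))
  step 8: S(S(S(add(add(SZ, mul(SZ, SSZ)), Z))))
  step 9: S(S(S(add(S(add(Z, mul(SZ, SSZ))), Z))))
  step 10: S(S(S(S(add(add(Z, mul(SZ, SSZ)), Z)))))
  step 11: S(S(S(S(add(mul(SZ, SSZ), Z)))))
  step 12: S(S(S(S(add(add(SSZ, mul(Z, SSZ)), Z)))))
  step 13: S(S(S(S(add(S(add(SZ, mul(Z, SSZ))), Z)))))
  step 14: S(S(S(S(S(add(add(SZ, mul(Z, SSZ)), Z))))))
  step 15: S(S(S(S(S(add(S(add(Z, mul(Z, SSZ))), Z))))))
  step 16: S(S(S(S(S(S(add(add(Z, mul(Z, SSZ)), Z)))))))
  step 17: S(S(S(S(S(S(add(mul(Z, SSZ), Z)))))))
  step 18: S(S(S(S(S(S(add(Z, Z)))))))
  step 19: S^6(Z)

Term B:
  start: add(add(S^4(Z), SSSZ), mul(SZ, Z))
  step 1: add(S(add(SSSZ, SSSZ)), mul(SZ, Z))
  step 2: S(add(add(SSSZ, SSSZ), mul(SZ, Z)))
  step 3: S(add(S(add(SSZ, SSSZ)), mul(SZ, Z)))
  step 4: S(S(add(add(SSZ, SSSZ), mul(SZ, Z))))
  step 5: S(S(add(S(add(SZ, SSSZ)), mul(SZ, Z))))
  step 6: S(S(S(add(add(SZ, SSSZ), mul(SZ, Z)))))
  step 7: S(S(S(add(S(add(Z, SSSZ)), mul(SZ, Z)))))
  step 8: S(S(S(S(add(add(Z, SSSZ), mul(SZ, Z))))))
  step 9: S(S(S(S(add(SSSZ, mul(SZ, Z))))))
  step 10: S(S(S(S(S(add(SSZ, mul(SZ, Z)))))))
  step 11: S(S(S(S(S(S(add(SZ, mul(SZ, Z))))))))
  step 12: S(S(S(S(S(S(S(add(Z, mul(SZ, Z)))))))))
  step 13: S(S(S(S(S(S(S(mul(SZ, Z))))))))
  step 14: S(S(S(S(S(S(S(add(Z, mul(Z, Z)))))))))
  step 15: S(S(S(S(S(S(S(mul(Z, Z))))))))
  step 16: S^7(Z)

Answer: DIFFERENT — A ⇓ S^6(Z), B ⇓ S^7(Z)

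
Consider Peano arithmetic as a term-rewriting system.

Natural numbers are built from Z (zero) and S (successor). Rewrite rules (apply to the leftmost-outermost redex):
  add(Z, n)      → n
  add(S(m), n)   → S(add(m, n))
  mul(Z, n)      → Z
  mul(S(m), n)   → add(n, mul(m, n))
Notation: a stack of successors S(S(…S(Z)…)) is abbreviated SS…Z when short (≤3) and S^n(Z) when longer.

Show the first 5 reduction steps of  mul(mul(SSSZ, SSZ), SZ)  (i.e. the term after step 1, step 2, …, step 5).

  start: mul(mul(SSSZ, SSZ), SZ)
  [1] mul(add(SSZ, mul(SSZ, SSZ)), SZ)
  [2] mul(S(add(SZ, mul(SSZ, SSZ))), SZ)
  [3] add(SZ, mul(add(SZ, mul(SSZ, SSZ)), SZ))
  [4] S(add(Z, mul(add(SZ, mul(SSZ, SSZ)), SZ)))
  [5] S(mul(add(SZ, mul(SSZ, SSZ)), SZ))

Answer: after 5 steps: S(mul(add(SZ, mul(SSZ, SSZ)), SZ))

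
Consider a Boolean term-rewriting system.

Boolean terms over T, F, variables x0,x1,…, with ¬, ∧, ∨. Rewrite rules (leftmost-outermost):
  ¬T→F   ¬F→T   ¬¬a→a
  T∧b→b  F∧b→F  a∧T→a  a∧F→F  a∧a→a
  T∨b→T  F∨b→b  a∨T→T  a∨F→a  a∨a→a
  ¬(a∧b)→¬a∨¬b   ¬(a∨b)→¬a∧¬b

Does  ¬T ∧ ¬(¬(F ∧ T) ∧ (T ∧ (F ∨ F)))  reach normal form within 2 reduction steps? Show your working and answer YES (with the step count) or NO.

Answer: YES — reaches normal form F in 2 ≤ 2 steps

Working:
  start: ¬T ∧ ¬(¬(F ∧ T) ∧ (T ∧ (F ∨ F)))
  [1] F ∧ ¬(¬(F ∧ T) ∧ (T ∧ (F ∨ F)))
  [2] F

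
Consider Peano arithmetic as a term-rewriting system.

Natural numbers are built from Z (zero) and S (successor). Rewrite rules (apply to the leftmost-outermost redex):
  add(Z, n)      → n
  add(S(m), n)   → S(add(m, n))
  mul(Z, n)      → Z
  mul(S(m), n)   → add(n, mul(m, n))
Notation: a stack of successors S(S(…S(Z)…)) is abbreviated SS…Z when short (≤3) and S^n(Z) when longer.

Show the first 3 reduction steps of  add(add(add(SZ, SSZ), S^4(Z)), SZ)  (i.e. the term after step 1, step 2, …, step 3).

Answer: after 3 steps: S(add(add(add(Z, SSZ), S^4(Z)), SZ))

Derivation:
  start: add(add(add(SZ, SSZ), S^4(Z)), SZ)
  step 1: add(add(S(add(Z, SSZ)), S^4(Z)), SZ)
  step 2: add(S(add(add(Z, SSZ), S^4(Z))), SZ)
  step 3: S(add(add(add(Z, SSZ), S^4(Z)), SZ))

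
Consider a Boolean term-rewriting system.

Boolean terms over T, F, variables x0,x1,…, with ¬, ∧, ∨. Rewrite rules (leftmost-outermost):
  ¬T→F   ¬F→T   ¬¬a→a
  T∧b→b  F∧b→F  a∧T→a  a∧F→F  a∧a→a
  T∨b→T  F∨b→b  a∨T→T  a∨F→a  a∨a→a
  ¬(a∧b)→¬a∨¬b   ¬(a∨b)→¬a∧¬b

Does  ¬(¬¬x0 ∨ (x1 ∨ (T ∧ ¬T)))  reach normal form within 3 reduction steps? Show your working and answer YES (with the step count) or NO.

  start: ¬(¬¬x0 ∨ (x1 ∨ (T ∧ ¬T)))
  →1  ¬¬¬x0 ∧ ¬(x1 ∨ (T ∧ ¬T))
  →2  ¬x0 ∧ ¬(x1 ∨ (T ∧ ¬T))
  →3  ¬x0 ∧ (¬x1 ∧ ¬(T ∧ ¬T))

Answer: NO — after 3 steps the term is ¬x0 ∧ (¬x1 ∧ ¬(T ∧ ¬T)), not yet normal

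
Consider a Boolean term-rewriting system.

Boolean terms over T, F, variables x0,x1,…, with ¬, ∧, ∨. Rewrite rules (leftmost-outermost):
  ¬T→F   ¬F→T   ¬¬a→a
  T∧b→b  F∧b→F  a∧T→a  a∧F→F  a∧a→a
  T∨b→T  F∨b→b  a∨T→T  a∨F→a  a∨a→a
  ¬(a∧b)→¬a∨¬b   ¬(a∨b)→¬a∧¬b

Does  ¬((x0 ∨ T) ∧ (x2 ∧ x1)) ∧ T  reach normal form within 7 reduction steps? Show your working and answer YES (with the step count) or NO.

  start: ¬((x0 ∨ T) ∧ (x2 ∧ x1)) ∧ T
  [1] ¬((x0 ∨ T) ∧ (x2 ∧ x1))
  [2] ¬(x0 ∨ T) ∨ ¬(x2 ∧ x1)
  [3] (¬x0 ∧ ¬T) ∨ ¬(x2 ∧ x1)
  [4] (¬x0 ∧ F) ∨ ¬(x2 ∧ x1)
  [5] F ∨ ¬(x2 ∧ x1)
  [6] ¬(x2 ∧ x1)
  [7] ¬x2 ∨ ¬x1

Answer: YES — reaches normal form ¬x2 ∨ ¬x1 in 7 ≤ 7 steps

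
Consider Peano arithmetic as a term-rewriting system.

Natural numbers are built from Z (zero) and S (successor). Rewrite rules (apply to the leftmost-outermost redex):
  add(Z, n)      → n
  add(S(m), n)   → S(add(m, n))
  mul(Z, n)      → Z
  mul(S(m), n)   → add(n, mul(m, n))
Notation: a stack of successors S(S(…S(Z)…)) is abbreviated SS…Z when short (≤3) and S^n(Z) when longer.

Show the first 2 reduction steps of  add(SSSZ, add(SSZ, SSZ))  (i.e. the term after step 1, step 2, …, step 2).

Answer: after 2 steps: S(S(add(SZ, add(SSZ, SSZ))))

Reduction:
  start: add(SSSZ, add(SSZ, SSZ))
  step 1: S(add(SSZ, add(SSZ, SSZ)))
  step 2: S(S(add(SZ, add(SSZ, SSZ))))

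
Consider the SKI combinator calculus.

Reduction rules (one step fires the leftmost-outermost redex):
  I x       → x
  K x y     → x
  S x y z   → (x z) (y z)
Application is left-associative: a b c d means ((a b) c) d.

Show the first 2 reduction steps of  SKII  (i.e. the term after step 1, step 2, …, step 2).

  start: SKII
  [1] KI(II)
  [2] I

Answer: after 2 steps: I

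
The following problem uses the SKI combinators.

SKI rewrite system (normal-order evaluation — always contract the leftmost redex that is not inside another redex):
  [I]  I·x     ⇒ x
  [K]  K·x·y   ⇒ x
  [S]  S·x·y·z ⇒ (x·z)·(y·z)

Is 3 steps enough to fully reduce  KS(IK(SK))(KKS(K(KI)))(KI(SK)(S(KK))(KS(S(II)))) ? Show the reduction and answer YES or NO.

  start: KS(IK(SK))(KKS(K(KI)))(KI(SK)(S(KK))(KS(S(II))))
  [1] S(KKS(K(KI)))(KI(SK)(S(KK))(KS(S(II))))
  [2] S(K(K(KI)))(KI(SK)(S(KK))(KS(S(II))))
  [3] S(K(K(KI)))(I(S(KK))(KS(S(II))))

Answer: NO — after 3 steps the term is S(K(K(KI)))(I(S(KK))(KS(S(II)))), not yet normal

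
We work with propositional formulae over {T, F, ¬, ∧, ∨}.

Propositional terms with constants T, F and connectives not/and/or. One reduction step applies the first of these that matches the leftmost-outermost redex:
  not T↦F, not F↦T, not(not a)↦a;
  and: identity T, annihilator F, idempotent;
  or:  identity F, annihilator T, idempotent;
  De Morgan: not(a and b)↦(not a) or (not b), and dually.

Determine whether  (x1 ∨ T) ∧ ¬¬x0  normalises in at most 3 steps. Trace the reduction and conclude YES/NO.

Answer: YES — reaches normal form x0 in 3 ≤ 3 steps

Working:
  start: (x1 ∨ T) ∧ ¬¬x0
  [1] T ∧ ¬¬x0
  [2] ¬¬x0
  [3] x0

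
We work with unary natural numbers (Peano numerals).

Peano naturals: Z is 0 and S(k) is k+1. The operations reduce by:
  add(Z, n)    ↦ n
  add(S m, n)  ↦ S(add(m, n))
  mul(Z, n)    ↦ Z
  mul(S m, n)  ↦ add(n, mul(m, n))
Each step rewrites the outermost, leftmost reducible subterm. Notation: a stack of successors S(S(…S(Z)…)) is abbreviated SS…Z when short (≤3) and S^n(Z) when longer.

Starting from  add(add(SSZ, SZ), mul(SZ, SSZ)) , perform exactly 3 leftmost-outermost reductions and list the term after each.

  start: add(add(SSZ, SZ), mul(SZ, SSZ))
  [1] add(S(add(SZ, SZ)), mul(SZ, SSZ))
  [2] S(add(add(SZ, SZ), mul(SZ, SSZ)))
  [3] S(add(S(add(Z, SZ)), mul(SZ, SSZ)))

Answer: after 3 steps: S(add(S(add(Z, SZ)), mul(SZ, SSZ)))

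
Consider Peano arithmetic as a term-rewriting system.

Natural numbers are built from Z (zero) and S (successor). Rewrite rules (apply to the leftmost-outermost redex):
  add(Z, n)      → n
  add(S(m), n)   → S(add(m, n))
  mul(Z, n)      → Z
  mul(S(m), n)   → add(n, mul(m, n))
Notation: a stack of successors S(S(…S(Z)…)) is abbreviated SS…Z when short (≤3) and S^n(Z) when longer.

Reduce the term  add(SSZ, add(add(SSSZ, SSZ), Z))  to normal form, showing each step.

Answer: normal form = S^7(Z)  (in 13 steps)

Working:
  start: add(SSZ, add(add(SSSZ, SSZ), Z))
  [1] S(add(SZ, add(add(SSSZ, SSZ), Z)))
  [2] S(S(add(Z, add(add(SSSZ, SSZ), Z))))
  [3] S(S(add(add(SSSZ, SSZ), Z)))
  [4] S(S(add(S(add(SSZ, SSZ)), Z)))
  [5] S(S(S(add(add(SSZ, SSZ), Z))))
  [6] S(S(S(add(S(add(SZ, SSZ)), Z))))
  [7] S(S(S(S(add(add(SZ, SSZ), Z)))))
  [8] S(S(S(S(add(S(add(Z, SSZ)), Z)))))
  [9] S(S(S(S(S(add(add(Z, SSZ), Z))))))
  [10] S(S(S(S(S(add(SSZ, Z))))))
  [11] S(S(S(S(S(S(add(SZ, Z)))))))
  [12] S(S(S(S(S(S(S(add(Z, Z))))))))
  [13] S^7(Z)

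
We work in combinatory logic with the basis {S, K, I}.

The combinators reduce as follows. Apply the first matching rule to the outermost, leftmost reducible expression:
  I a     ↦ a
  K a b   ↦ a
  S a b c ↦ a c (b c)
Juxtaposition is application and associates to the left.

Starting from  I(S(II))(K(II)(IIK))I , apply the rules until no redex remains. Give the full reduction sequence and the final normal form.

Answer: normal form = I  (in 8 steps)

Reduction:
  start: I(S(II))(K(II)(IIK))I
  →1  S(II)(K(II)(IIK))I
  →2  III(K(II)(IIK)I)
  →3  II(K(II)(IIK)I)
  →4  I(K(II)(IIK)I)
  →5  K(II)(IIK)I
  →6  III
  →7  II
  →8  I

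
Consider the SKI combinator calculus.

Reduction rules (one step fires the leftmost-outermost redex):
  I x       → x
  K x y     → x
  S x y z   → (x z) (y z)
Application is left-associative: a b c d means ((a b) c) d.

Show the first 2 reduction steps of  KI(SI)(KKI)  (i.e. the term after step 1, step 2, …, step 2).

Answer: after 2 steps: KKI

Derivation:
  start: KI(SI)(KKI)
  step 1: I(KKI)
  step 2: KKI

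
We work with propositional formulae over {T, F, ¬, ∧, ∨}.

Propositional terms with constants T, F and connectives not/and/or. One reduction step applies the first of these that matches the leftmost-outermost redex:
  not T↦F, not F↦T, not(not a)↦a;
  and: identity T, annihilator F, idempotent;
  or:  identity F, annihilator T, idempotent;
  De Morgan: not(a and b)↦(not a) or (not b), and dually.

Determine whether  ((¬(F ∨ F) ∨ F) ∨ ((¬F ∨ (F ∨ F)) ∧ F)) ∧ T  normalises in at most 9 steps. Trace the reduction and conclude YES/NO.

Answer: YES — reaches normal form T in 6 ≤ 9 steps

Reduction:
  start: ((¬(F ∨ F) ∨ F) ∨ ((¬F ∨ (F ∨ F)) ∧ F)) ∧ T
  [1] (¬(F ∨ F) ∨ F) ∨ ((¬F ∨ (F ∨ F)) ∧ F)
  [2] ¬(F ∨ F) ∨ ((¬F ∨ (F ∨ F)) ∧ F)
  [3] (¬F ∧ ¬F) ∨ ((¬F ∨ (F ∨ F)) ∧ F)
  [4] ¬F ∨ ((¬F ∨ (F ∨ F)) ∧ F)
  [5] T ∨ ((¬F ∨ (F ∨ F)) ∧ F)
  [6] T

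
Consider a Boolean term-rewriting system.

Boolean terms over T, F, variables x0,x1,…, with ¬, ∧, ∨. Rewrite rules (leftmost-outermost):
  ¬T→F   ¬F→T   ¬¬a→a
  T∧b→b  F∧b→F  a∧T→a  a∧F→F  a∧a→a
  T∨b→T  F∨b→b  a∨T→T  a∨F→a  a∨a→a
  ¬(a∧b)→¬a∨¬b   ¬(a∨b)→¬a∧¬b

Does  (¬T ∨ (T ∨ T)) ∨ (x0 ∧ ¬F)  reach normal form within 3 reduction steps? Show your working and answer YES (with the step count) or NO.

Answer: NO — after 3 steps the term is T ∨ (x0 ∧ ¬F), not yet normal

Reduction:
  start: (¬T ∨ (T ∨ T)) ∨ (x0 ∧ ¬F)
  step 1: (F ∨ (T ∨ T)) ∨ (x0 ∧ ¬F)
  step 2: (T ∨ T) ∨ (x0 ∧ ¬F)
  step 3: T ∨ (x0 ∧ ¬F)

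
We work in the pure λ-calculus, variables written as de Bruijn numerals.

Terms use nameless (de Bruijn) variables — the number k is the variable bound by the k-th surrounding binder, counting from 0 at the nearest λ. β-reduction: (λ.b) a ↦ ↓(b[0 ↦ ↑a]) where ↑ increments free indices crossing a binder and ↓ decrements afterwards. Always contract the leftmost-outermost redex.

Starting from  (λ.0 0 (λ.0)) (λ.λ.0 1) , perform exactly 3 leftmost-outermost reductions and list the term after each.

Answer: after 3 steps: (λ.0) (λ.λ.0 1)

Derivation:
  start: (λ.0 0 (λ.0)) (λ.λ.0 1)
  [1] (λ.λ.0 1) (λ.λ.0 1) (λ.0)
  [2] (λ.0 (λ.λ.0 1)) (λ.0)
  [3] (λ.0) (λ.λ.0 1)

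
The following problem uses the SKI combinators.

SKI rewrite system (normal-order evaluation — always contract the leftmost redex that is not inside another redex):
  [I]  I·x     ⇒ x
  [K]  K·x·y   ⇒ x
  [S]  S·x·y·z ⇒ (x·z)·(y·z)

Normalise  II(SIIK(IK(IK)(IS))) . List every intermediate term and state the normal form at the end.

Answer: normal form = K  (in 6 steps)

Derivation:
  start: II(SIIK(IK(IK)(IS)))
  step 1: I(SIIK(IK(IK)(IS)))
  step 2: SIIK(IK(IK)(IS))
  step 3: IK(IK)(IK(IK)(IS))
  step 4: K(IK)(IK(IK)(IS))
  step 5: IK
  step 6: K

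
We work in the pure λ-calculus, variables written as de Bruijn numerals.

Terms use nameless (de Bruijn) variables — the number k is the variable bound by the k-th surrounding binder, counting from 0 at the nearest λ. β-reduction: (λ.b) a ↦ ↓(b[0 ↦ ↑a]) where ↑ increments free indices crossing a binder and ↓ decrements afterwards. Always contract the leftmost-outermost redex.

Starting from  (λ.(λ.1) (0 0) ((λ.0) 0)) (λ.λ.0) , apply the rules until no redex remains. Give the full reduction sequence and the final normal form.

Answer: normal form = λ.0  (in 3 steps)

Working:
  start: (λ.(λ.1) (0 0) ((λ.0) 0)) (λ.λ.0)
  →1  (λ.λ.λ.0) ((λ.λ.0) (λ.λ.0)) ((λ.0) (λ.λ.0))
  →2  (λ.λ.0) ((λ.0) (λ.λ.0))
  →3  λ.0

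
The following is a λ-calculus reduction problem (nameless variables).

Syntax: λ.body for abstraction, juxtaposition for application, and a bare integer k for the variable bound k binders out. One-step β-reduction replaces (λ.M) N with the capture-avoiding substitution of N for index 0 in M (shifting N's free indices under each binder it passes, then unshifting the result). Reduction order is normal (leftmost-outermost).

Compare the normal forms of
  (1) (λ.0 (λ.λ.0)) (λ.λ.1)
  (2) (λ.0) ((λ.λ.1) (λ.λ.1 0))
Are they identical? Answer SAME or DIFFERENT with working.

Answer: DIFFERENT — A ⇓ λ.λ.λ.0, B ⇓ λ.λ.λ.1 0

Working:
Term A:
  start: (λ.0 (λ.λ.0)) (λ.λ.1)
  [1] (λ.λ.1) (λ.λ.0)
  [2] λ.λ.λ.0

Term B:
  start: (λ.0) ((λ.λ.1) (λ.λ.1 0))
  [1] (λ.λ.1) (λ.λ.1 0)
  [2] λ.λ.λ.1 0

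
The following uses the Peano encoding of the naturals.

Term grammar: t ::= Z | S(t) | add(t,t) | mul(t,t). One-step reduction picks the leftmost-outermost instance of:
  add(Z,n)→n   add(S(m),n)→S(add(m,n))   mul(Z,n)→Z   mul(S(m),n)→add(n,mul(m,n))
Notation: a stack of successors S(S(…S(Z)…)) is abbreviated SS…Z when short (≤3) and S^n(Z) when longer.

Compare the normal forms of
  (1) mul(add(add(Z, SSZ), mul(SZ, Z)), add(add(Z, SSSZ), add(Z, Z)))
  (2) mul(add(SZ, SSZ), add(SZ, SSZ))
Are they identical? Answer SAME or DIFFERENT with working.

Answer: DIFFERENT — A ⇓ S^6(Z), B ⇓ S^9(Z)

Working:
Term A:
  start: mul(add(add(Z, SSZ), mul(SZ, Z)), add(add(Z, SSSZ), add(Z, Z)))
  step 1: mul(add(SSZ, mul(SZ, Z)), add(add(Z, SSSZ), add(Z, Z)))
  step 2: mul(S(add(SZ, mul(SZ, Z))), add(add(Z, SSSZ), add(Z, Z)))
  step 3: add(add(add(Z, SSSZ), add(Z, Z)), mul(add(SZ, mul(SZ, Z)), add(add(Z, SSSZ), add(Z, Z))))
  step 4: add(add(SSSZ, add(Z, Z)), mul(add(SZ, mul(SZ, Z)), add(add(Z, SSSZ), add(Z, Z))))
  step 5: add(S(add(SSZ, add(Z, Z))), mul(add(SZ, mul(SZ, Z)), add(add(Z, SSSZ), add(Z, Z))))
  step 6: S(add(add(SSZ, add(Z, Z)), mul(add(SZ, mul(SZ, Z)), add(add(Z, SSSZ), add(Z, Z)))))
  step 7: S(add(S(add(SZ, add(Z, Z))), mul(add(SZ, mul(SZ, Z)), add(add(Z, SSSZ), add(Z, Z)))))
  step 8: S(S(add(add(SZ, add(Z, Z)), mul(add(SZ, mul(SZ, Z)), add(add(Z, SSSZ), add(Z, Z))))))
  step 9: S(S(add(S(add(Z, add(Z, Z))), mul(add(SZ, mul(SZ, Z)), add(add(Z, SSSZ), add(Z, Z))))))
  step 10: S(S(S(add(add(Z, add(Z, Z)), mul(add(SZ, mul(SZ, Z)), add(add(Z, SSSZ), add(Z, Z)))))))
  step 11: S(S(S(add(add(Z, Z), mul(add(SZ, mul(SZ, Z)), add(add(Z, SSSZ), add(Z, Z)))))))
  step 12: S(S(S(add(Z, mul(add(SZ, mul(SZ, Z)), add(add(Z, SSSZ), add(Z, Z)))))))
  step 13: S(S(S(mul(add(SZ, mul(SZ, Z)), add(add(Z, SSSZ), add(Z, Z))))))
  step 14: S(S(S(mul(S(add(Z, mul(SZ, Z))), add(add(Z, SSSZ), add(Z, Z))))))
  step 15: S(S(S(add(add(add(Z, SSSZ), add(Z, Z)), mul(add(Z, mul(SZ, Z)), add(add(Z, SSSZ), add(Z, Z)))))))
  step 16: S(S(S(add(add(SSSZ, add(Z, Z)), mul(add(Z, mul(SZ, Z)), add(add(Z, SSSZ), add(Z, Z)))))))
  step 17: S(S(S(add(S(add(SSZ, add(Z, Z))), mul(add(Z, mul(SZ, Z)), add(add(Z, SSSZ), add(Z, Z)))))))
  step 18: S(S(S(S(add(add(SSZ, add(Z, Z)), mul(add(Z, mul(SZ, Z)), add(add(Z, SSSZ), add(Z, Z))))))))
  step 19: S(S(S(S(add(S(add(SZ, add(Z, Z))), mul(add(Z, mul(SZ, Z)), add(add(Z, SSSZ), add(Z, Z))))))))
  step 20: S(S(S(S(S(add(add(SZ, add(Z, Z)), mul(add(Z, mul(SZ, Z)), add(add(Z, SSSZ), add(Z, Z)))))))))
  step 21: S(S(S(S(S(add(S(add(Z, add(Z, Z))), mul(add(Z, mul(SZ, Z)), add(add(Z, SSSZ), add(Z, Z)))))))))
  step 22: S(S(S(S(S(S(add(add(Z, add(Z, Z)), mul(add(Z, mul(SZ, Z)), add(add(Z, SSSZ), add(Z, Z))))))))))
  step 23: S(S(S(S(S(S(add(add(Z, Z), mul(add(Z, mul(SZ, Z)), add(add(Z, SSSZ), add(Z, Z))))))))))
  step 24: S(S(S(S(S(S(add(Z, mul(add(Z, mul(SZ, Z)), add(add(Z, SSSZ), add(Z, Z))))))))))
  step 25: S(S(S(S(S(S(mul(add(Z, mul(SZ, Z)), add(add(Z, SSSZ), add(Z, Z)))))))))
  step 26: S(S(S(S(S(S(mul(mul(SZ, Z), add(add(Z, SSSZ), add(Z, Z)))))))))
  step 27: S(S(S(S(S(S(mul(add(Z, mul(Z, Z)), add(add(Z, SSSZ), add(Z, Z)))))))))
  step 28: S(S(S(S(S(S(mul(mul(Z, Z), add(add(Z, SSSZ), add(Z, Z)))))))))
  step 29: S(S(S(S(S(S(mul(Z, add(add(Z, SSSZ), add(Z, Z)))))))))
  step 30: S^6(Z)

Term B:
  start: mul(add(SZ, SSZ), add(SZ, SSZ))
  step 1: mul(S(add(Z, SSZ)), add(SZ, SSZ))
  step 2: add(add(SZ, SSZ), mul(add(Z, SSZ), add(SZ, SSZ)))
  step 3: add(S(add(Z, SSZ)), mul(add(Z, SSZ), add(SZ, SSZ)))
  step 4: S(add(add(Z, SSZ), mul(add(Z, SSZ), add(SZ, SSZ))))
  step 5: S(add(SSZ, mul(add(Z, SSZ), add(SZ, SSZ))))
  step 6: S(S(add(SZ, mul(add(Z, SSZ), add(SZ, SSZ)))))
  step 7: S(S(S(add(Z, mul(add(Z, SSZ), add(SZ, SSZ))))))
  step 8: S(S(S(mul(add(Z, SSZ), add(SZ, SSZ)))))
  step 9: S(S(S(mul(SSZ, add(SZ, SSZ)))))
  step 10: S(S(S(add(add(SZ, SSZ), mul(SZ, add(SZ, SSZ))))))
  step 11: S(S(S(add(S(add(Z, SSZ)), mul(SZ, add(SZ, SSZ))))))
  step 12: S(S(S(S(add(add(Z, SSZ), mul(SZ, add(SZ, SSZ)))))))
  step 13: S(S(S(S(add(SSZ, mul(SZ, add(SZ, SSZ)))))))
  step 14: S(S(S(S(S(add(SZ, mul(SZ, add(SZ, SSZ))))))))
  step 15: S(S(S(S(S(S(add(Z, mul(SZ, add(SZ, SSZ)))))))))
  step 16: S(S(S(S(S(S(mul(SZ, add(SZ, SSZ))))))))
  step 17: S(S(S(S(S(S(add(add(SZ, SSZ), mul(Z, add(SZ, SSZ)))))))))
  step 18: S(S(S(S(S(S(add(S(add(Z, SSZ)), mul(Z, add(SZ, SSZ)))))))))
  step 19: S(S(S(S(S(S(S(add(add(Z, SSZ), mul(Z, add(SZ, SSZ))))))))))
  step 20: S(S(S(S(S(S(S(add(SSZ, mul(Z, add(SZ, SSZ))))))))))
  step 21: S(S(S(S(S(S(S(S(add(SZ, mul(Z, add(SZ, SSZ)))))))))))
  step 22: S(S(S(S(S(S(S(S(S(add(Z, mul(Z, add(SZ, SSZ))))))))))))
  step 23: S(S(S(S(S(S(S(S(S(mul(Z, add(SZ, SSZ)))))))))))
  step 24: S^9(Z)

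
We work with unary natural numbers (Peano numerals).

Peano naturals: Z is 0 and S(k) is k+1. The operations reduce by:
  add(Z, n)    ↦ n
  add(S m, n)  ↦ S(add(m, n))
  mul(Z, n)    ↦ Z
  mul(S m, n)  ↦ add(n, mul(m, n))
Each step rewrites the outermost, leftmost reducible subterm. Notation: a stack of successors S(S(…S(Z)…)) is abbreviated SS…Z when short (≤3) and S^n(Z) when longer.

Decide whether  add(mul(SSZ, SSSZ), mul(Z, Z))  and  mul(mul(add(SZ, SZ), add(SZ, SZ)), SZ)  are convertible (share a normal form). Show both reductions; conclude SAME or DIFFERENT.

Answer: DIFFERENT — A ⇓ S^6(Z), B ⇓ S^4(Z)

Reduction:
Term A:
  start: add(mul(SSZ, SSSZ), mul(Z, Z))
  step 1: add(add(SSSZ, mul(SZ, SSSZ)), mul(Z, Z))
  step 2: add(S(add(SSZ, mul(SZ, SSSZ))), mul(Z, Z))
  step 3: S(add(add(SSZ, mul(SZ, SSSZ)), mul(Z, Z)))
  step 4: S(add(S(add(SZ, mul(SZ, SSSZ))), mul(Z, Z)))
  step 5: S(S(add(add(SZ, mul(SZ, SSSZ)), mul(Z, Z))))
  step 6: S(S(add(S(add(Z, mul(SZ, SSSZ))), mul(Z, Z))))
  step 7: S(S(S(add(add(Z, mul(SZ, SSSZ)), mul(Z, Z)))))
  step 8: S(S(S(add(mul(SZ, SSSZ), mul(Z, Z)))))
  step 9: S(S(S(add(add(SSSZ, mul(Z, SSSZ)), mul(Z, Z)))))
  step 10: S(S(S(add(S(add(SSZ, mul(Z, SSSZ))), mul(Z, Z)))))
  step 11: S(S(S(S(add(add(SSZ, mul(Z, SSSZ)), mul(Z, Z))))))
  step 12: S(S(S(S(add(S(add(SZ, mul(Z, SSSZ))), mul(Z, Z))))))
  step 13: S(S(S(S(S(add(add(SZ, mul(Z, SSSZ)), mul(Z, Z)))))))
  step 14: S(S(S(S(S(add(S(add(Z, mul(Z, SSSZ))), mul(Z, Z)))))))
  step 15: S(S(S(S(S(S(add(add(Z, mul(Z, SSSZ)), mul(Z, Z))))))))
  step 16: S(S(S(S(S(S(add(mul(Z, SSSZ), mul(Z, Z))))))))
  step 17: S(S(S(S(S(S(add(Z, mul(Z, Z))))))))
  step 18: S(S(S(S(S(S(mul(Z, Z)))))))
  step 19: S^6(Z)

Term B:
  start: mul(mul(add(SZ, SZ), add(SZ, SZ)), SZ)
  step 1: mul(mul(S(add(Z, SZ)), add(SZ, SZ)), SZ)
  step 2: mul(add(add(SZ, SZ), mul(add(Z, SZ), add(SZ, SZ))), SZ)
  step 3: mul(add(S(add(Z, SZ)), mul(add(Z, SZ), add(SZ, SZ))), SZ)
  step 4: mul(S(add(add(Z, SZ), mul(add(Z, SZ), add(SZ, SZ)))), SZ)
  step 5: add(SZ, mul(add(add(Z, SZ), mul(add(Z, SZ), add(SZ, SZ))), SZ))
  step 6: S(add(Z, mul(add(add(Z, SZ), mul(add(Z, SZ), add(SZ, SZ))), SZ)))
  step 7: S(mul(add(add(Z, SZ), mul(add(Z, SZ), add(SZ, SZ))), SZ))
  step 8: S(mul(add(SZ, mul(add(Z, SZ), add(SZ, SZ))), SZ))
  step 9: S(mul(S(add(Z, mul(add(Z, SZ), add(SZ, SZ)))), SZ))
  step 10: S(add(SZ, mul(add(Z, mul(add(Z, SZ), add(SZ, SZ))), SZ)))
  step 11: S(S(add(Z, mul(add(Z, mul(add(Z, SZ), add(SZ, SZ))), SZ))))
  step 12: S(S(mul(add(Z, mul(add(Z, SZ), add(SZ, SZ))), SZ)))
  step 13: S(S(mul(mul(add(Z, SZ), add(SZ, SZ)), SZ)))
  step 14: S(S(mul(mul(SZ, add(SZ, SZ)), SZ)))
  step 15: S(S(mul(add(add(SZ, SZ), mul(Z, add(SZ, SZ))), SZ)))
  step 16: S(S(mul(add(S(add(Z, SZ)), mul(Z, add(SZ, SZ))), SZ)))
  step 17: S(S(mul(S(add(add(Z, SZ), mul(Z, add(SZ, SZ)))), SZ)))
  step 18: S(S(add(SZ, mul(add(add(Z, SZ), mul(Z, add(SZ, SZ))), SZ))))
  step 19: S(S(S(add(Z, mul(add(add(Z, SZ), mul(Z, add(SZ, SZ))), SZ)))))
  step 20: S(S(S(mul(add(add(Z, SZ), mul(Z, add(SZ, SZ))), SZ))))
  step 21: S(S(S(mul(add(SZ, mul(Z, add(SZ, SZ))), SZ))))
  step 22: S(S(S(mul(S(add(Z, mul(Z, add(SZ, SZ)))), SZ))))
  step 23: S(S(S(add(SZ, mul(add(Z, mul(Z, add(SZ, SZ))), SZ)))))
  step 24: S(S(S(S(add(Z, mul(add(Z, mul(Z, add(SZ, SZ))), SZ))))))
  step 25: S(S(S(S(mul(add(Z, mul(Z, add(SZ, SZ))), SZ)))))
  step 26: S(S(S(S(mul(mul(Z, add(SZ, SZ)), SZ)))))
  step 27: S(S(S(S(mul(Z, SZ)))))
  step 28: S^4(Z)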